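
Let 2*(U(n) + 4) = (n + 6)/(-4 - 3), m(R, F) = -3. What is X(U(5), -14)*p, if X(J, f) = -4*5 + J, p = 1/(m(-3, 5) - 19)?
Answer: 347/308 ≈ 1.1266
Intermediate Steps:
U(n) = -31/7 - n/14 (U(n) = -4 + ((n + 6)/(-4 - 3))/2 = -4 + ((6 + n)/(-7))/2 = -4 + ((6 + n)*(-1/7))/2 = -4 + (-6/7 - n/7)/2 = -4 + (-3/7 - n/14) = -31/7 - n/14)
p = -1/22 (p = 1/(-3 - 19) = 1/(-22) = -1/22 ≈ -0.045455)
X(J, f) = -20 + J
X(U(5), -14)*p = (-20 + (-31/7 - 1/14*5))*(-1/22) = (-20 + (-31/7 - 5/14))*(-1/22) = (-20 - 67/14)*(-1/22) = -347/14*(-1/22) = 347/308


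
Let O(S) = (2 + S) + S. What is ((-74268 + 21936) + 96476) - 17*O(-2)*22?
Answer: 44892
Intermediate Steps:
O(S) = 2 + 2*S
((-74268 + 21936) + 96476) - 17*O(-2)*22 = ((-74268 + 21936) + 96476) - 17*(2 + 2*(-2))*22 = (-52332 + 96476) - 17*(2 - 4)*22 = 44144 - 17*(-2)*22 = 44144 + 34*22 = 44144 + 748 = 44892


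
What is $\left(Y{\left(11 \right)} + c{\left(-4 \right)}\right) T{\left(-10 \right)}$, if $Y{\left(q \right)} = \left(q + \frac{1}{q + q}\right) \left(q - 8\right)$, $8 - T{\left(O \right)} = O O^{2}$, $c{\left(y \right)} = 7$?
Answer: $\frac{445032}{11} \approx 40457.0$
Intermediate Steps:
$T{\left(O \right)} = 8 - O^{3}$ ($T{\left(O \right)} = 8 - O O^{2} = 8 - O^{3}$)
$Y{\left(q \right)} = \left(-8 + q\right) \left(q + \frac{1}{2 q}\right)$ ($Y{\left(q \right)} = \left(q + \frac{1}{2 q}\right) \left(-8 + q\right) = \left(-8 + q\right) \left(q + \frac{1}{2 q}\right)$)
$\left(Y{\left(11 \right)} + c{\left(-4 \right)}\right) T{\left(-10 \right)} = \left(\left(\frac{1}{2} + 11^{2} - 88 - \frac{4}{11}\right) + 7\right) \left(8 - \left(-10\right)^{3}\right) = \left(\left(\frac{1}{2} + 121 - 88 - \frac{4}{11}\right) + 7\right) \left(8 - -1000\right) = \left(\left(\frac{1}{2} + 121 - 88 - \frac{4}{11}\right) + 7\right) \left(8 + 1000\right) = \left(\frac{729}{22} + 7\right) 1008 = \frac{883}{22} \cdot 1008 = \frac{445032}{11}$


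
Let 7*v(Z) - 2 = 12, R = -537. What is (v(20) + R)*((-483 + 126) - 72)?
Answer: 229515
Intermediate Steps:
v(Z) = 2 (v(Z) = 2/7 + (⅐)*12 = 2/7 + 12/7 = 2)
(v(20) + R)*((-483 + 126) - 72) = (2 - 537)*((-483 + 126) - 72) = -535*(-357 - 72) = -535*(-429) = 229515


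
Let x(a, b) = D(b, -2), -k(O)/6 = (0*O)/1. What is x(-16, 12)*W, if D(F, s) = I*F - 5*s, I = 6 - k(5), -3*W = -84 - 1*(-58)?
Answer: 2132/3 ≈ 710.67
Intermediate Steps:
W = 26/3 (W = -(-84 - 1*(-58))/3 = -(-84 + 58)/3 = -⅓*(-26) = 26/3 ≈ 8.6667)
k(O) = 0 (k(O) = -6*0*O/1 = -0 = -6*0 = 0)
I = 6 (I = 6 - 1*0 = 6 + 0 = 6)
D(F, s) = -5*s + 6*F (D(F, s) = 6*F - 5*s = -5*s + 6*F)
x(a, b) = 10 + 6*b (x(a, b) = -5*(-2) + 6*b = 10 + 6*b)
x(-16, 12)*W = (10 + 6*12)*(26/3) = (10 + 72)*(26/3) = 82*(26/3) = 2132/3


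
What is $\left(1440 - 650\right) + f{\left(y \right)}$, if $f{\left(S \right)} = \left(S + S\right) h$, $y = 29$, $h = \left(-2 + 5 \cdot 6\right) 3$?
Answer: $5662$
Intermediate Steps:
$h = 84$ ($h = \left(-2 + 30\right) 3 = 28 \cdot 3 = 84$)
$f{\left(S \right)} = 168 S$ ($f{\left(S \right)} = \left(S + S\right) 84 = 2 S 84 = 168 S$)
$\left(1440 - 650\right) + f{\left(y \right)} = \left(1440 - 650\right) + 168 \cdot 29 = \left(1440 - 650\right) + 4872 = 790 + 4872 = 5662$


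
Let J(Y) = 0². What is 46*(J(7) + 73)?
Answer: 3358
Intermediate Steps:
J(Y) = 0
46*(J(7) + 73) = 46*(0 + 73) = 46*73 = 3358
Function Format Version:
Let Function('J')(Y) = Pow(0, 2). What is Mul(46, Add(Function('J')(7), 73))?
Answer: 3358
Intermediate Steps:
Function('J')(Y) = 0
Mul(46, Add(Function('J')(7), 73)) = Mul(46, Add(0, 73)) = Mul(46, 73) = 3358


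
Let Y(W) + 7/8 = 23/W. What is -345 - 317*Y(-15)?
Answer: 50213/120 ≈ 418.44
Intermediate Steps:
Y(W) = -7/8 + 23/W
-345 - 317*Y(-15) = -345 - 317*(-7/8 + 23/(-15)) = -345 - 317*(-7/8 + 23*(-1/15)) = -345 - 317*(-7/8 - 23/15) = -345 - 317*(-289/120) = -345 + 91613/120 = 50213/120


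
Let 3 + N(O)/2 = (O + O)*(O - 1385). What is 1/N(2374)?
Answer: 1/9391538 ≈ 1.0648e-7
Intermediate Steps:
N(O) = -6 + 4*O*(-1385 + O) (N(O) = -6 + 2*((O + O)*(O - 1385)) = -6 + 2*((2*O)*(-1385 + O)) = -6 + 2*(2*O*(-1385 + O)) = -6 + 4*O*(-1385 + O))
1/N(2374) = 1/(-6 - 5540*2374 + 4*2374²) = 1/(-6 - 13151960 + 4*5635876) = 1/(-6 - 13151960 + 22543504) = 1/9391538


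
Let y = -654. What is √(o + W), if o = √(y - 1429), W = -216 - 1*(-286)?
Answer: √(70 + I*√2083) ≈ 8.7625 + 2.6043*I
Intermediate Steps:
W = 70 (W = -216 + 286 = 70)
o = I*√2083 (o = √(-654 - 1429) = √(-2083) = I*√2083 ≈ 45.64*I)
√(o + W) = √(I*√2083 + 70) = √(70 + I*√2083)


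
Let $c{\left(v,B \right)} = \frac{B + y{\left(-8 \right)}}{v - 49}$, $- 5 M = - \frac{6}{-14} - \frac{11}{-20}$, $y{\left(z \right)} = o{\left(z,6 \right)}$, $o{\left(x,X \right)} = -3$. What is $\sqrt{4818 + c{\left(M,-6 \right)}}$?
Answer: $\frac{\sqrt{634879636638}}{11479} \approx 69.413$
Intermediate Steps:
$y{\left(z \right)} = -3$
$M = - \frac{137}{700}$ ($M = - \frac{- \frac{6}{-14} - \frac{11}{-20}}{5} = - \frac{\left(-6\right) \left(- \frac{1}{14}\right) - - \frac{11}{20}}{5} = - \frac{\frac{3}{7} + \frac{11}{20}}{5} = \left(- \frac{1}{5}\right) \frac{137}{140} = - \frac{137}{700} \approx -0.19571$)
$c{\left(v,B \right)} = \frac{-3 + B}{-49 + v}$ ($c{\left(v,B \right)} = \frac{B - 3}{v - 49} = \frac{-3 + B}{-49 + v}$)
$\sqrt{4818 + c{\left(M,-6 \right)}} = \sqrt{4818 + \frac{-3 - 6}{-49 - \frac{137}{700}}} = \sqrt{4818 + \frac{1}{- \frac{34437}{700}} \left(-9\right)} = \sqrt{4818 - - \frac{2100}{11479}} = \sqrt{4818 + \frac{2100}{11479}} = \sqrt{\frac{55307922}{11479}} = \frac{\sqrt{634879636638}}{11479}$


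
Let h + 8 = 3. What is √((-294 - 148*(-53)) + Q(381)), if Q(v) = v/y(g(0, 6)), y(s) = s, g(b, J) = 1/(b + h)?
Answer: √5645 ≈ 75.133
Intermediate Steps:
h = -5 (h = -8 + 3 = -5)
g(b, J) = 1/(-5 + b) (g(b, J) = 1/(b - 5) = 1/(-5 + b))
Q(v) = -5*v (Q(v) = v/(1/(-5 + 0)) = v/(1/(-5)) = v/(-⅕) = v*(-5) = -5*v)
√((-294 - 148*(-53)) + Q(381)) = √((-294 - 148*(-53)) - 5*381) = √((-294 + 7844) - 1905) = √(7550 - 1905) = √5645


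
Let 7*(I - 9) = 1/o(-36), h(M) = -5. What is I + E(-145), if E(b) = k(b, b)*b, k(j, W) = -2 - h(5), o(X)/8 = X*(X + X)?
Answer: -61834751/145152 ≈ -426.00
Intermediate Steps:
o(X) = 16*X² (o(X) = 8*(X*(X + X)) = 8*(X*(2*X)) = 8*(2*X²) = 16*X²)
k(j, W) = 3 (k(j, W) = -2 - 1*(-5) = -2 + 5 = 3)
I = 1306369/145152 (I = 9 + 1/(7*((16*(-36)²))) = 9 + 1/(7*((16*1296))) = 9 + (⅐)/20736 = 9 + (⅐)*(1/20736) = 9 + 1/145152 = 1306369/145152 ≈ 9.0000)
E(b) = 3*b
I + E(-145) = 1306369/145152 + 3*(-145) = 1306369/145152 - 435 = -61834751/145152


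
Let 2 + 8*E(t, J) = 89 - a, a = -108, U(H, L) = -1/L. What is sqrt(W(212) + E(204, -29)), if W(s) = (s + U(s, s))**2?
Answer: sqrt(2020968759)/212 ≈ 212.05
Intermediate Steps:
E(t, J) = 195/8 (E(t, J) = -1/4 + (89 - 1*(-108))/8 = -1/4 + (89 + 108)/8 = -1/4 + (1/8)*197 = -1/4 + 197/8 = 195/8)
W(s) = (s - 1/s)**2
sqrt(W(212) + E(204, -29)) = sqrt((-1 + 212**2)**2/212**2 + 195/8) = sqrt((-1 + 44944)**2/44944 + 195/8) = sqrt((1/44944)*44943**2 + 195/8) = sqrt((1/44944)*2019873249 + 195/8) = sqrt(2019873249/44944 + 195/8) = sqrt(2020968759/44944) = sqrt(2020968759)/212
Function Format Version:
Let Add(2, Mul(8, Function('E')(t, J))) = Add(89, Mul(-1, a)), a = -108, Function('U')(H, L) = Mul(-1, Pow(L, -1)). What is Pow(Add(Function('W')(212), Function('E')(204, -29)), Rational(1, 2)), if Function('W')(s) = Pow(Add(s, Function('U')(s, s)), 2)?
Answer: Mul(Rational(1, 212), Pow(2020968759, Rational(1, 2))) ≈ 212.05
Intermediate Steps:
Function('E')(t, J) = Rational(195, 8) (Function('E')(t, J) = Add(Rational(-1, 4), Mul(Rational(1, 8), Add(89, Mul(-1, -108)))) = Add(Rational(-1, 4), Mul(Rational(1, 8), Add(89, 108))) = Add(Rational(-1, 4), Mul(Rational(1, 8), 197)) = Add(Rational(-1, 4), Rational(197, 8)) = Rational(195, 8))
Function('W')(s) = Pow(Add(s, Mul(-1, Pow(s, -1))), 2)
Pow(Add(Function('W')(212), Function('E')(204, -29)), Rational(1, 2)) = Pow(Add(Mul(Pow(212, -2), Pow(Add(-1, Pow(212, 2)), 2)), Rational(195, 8)), Rational(1, 2)) = Pow(Add(Mul(Rational(1, 44944), Pow(Add(-1, 44944), 2)), Rational(195, 8)), Rational(1, 2)) = Pow(Add(Mul(Rational(1, 44944), Pow(44943, 2)), Rational(195, 8)), Rational(1, 2)) = Pow(Add(Mul(Rational(1, 44944), 2019873249), Rational(195, 8)), Rational(1, 2)) = Pow(Add(Rational(2019873249, 44944), Rational(195, 8)), Rational(1, 2)) = Pow(Rational(2020968759, 44944), Rational(1, 2)) = Mul(Rational(1, 212), Pow(2020968759, Rational(1, 2)))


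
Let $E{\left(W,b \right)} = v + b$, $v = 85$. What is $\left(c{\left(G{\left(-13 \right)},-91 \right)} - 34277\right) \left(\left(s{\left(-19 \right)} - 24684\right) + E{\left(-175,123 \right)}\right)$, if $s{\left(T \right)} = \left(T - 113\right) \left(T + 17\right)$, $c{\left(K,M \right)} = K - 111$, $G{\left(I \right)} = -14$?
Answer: $832941224$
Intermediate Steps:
$E{\left(W,b \right)} = 85 + b$
$c{\left(K,M \right)} = -111 + K$ ($c{\left(K,M \right)} = K - 111 = -111 + K$)
$s{\left(T \right)} = \left(-113 + T\right) \left(17 + T\right)$
$\left(c{\left(G{\left(-13 \right)},-91 \right)} - 34277\right) \left(\left(s{\left(-19 \right)} - 24684\right) + E{\left(-175,123 \right)}\right) = \left(\left(-111 - 14\right) - 34277\right) \left(\left(\left(-1921 + \left(-19\right)^{2} - -1824\right) - 24684\right) + \left(85 + 123\right)\right) = \left(-125 - 34277\right) \left(\left(\left(-1921 + 361 + 1824\right) - 24684\right) + 208\right) = - 34402 \left(\left(264 - 24684\right) + 208\right) = - 34402 \left(-24420 + 208\right) = \left(-34402\right) \left(-24212\right) = 832941224$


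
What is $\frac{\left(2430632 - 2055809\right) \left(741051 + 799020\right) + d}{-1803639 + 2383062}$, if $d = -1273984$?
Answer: $\frac{577252758449}{579423} \approx 9.9625 \cdot 10^{5}$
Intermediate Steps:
$\frac{\left(2430632 - 2055809\right) \left(741051 + 799020\right) + d}{-1803639 + 2383062} = \frac{\left(2430632 - 2055809\right) \left(741051 + 799020\right) - 1273984}{-1803639 + 2383062} = \frac{374823 \cdot 1540071 - 1273984}{579423} = \left(577254032433 - 1273984\right) \frac{1}{579423} = 577252758449 \cdot \frac{1}{579423} = \frac{577252758449}{579423}$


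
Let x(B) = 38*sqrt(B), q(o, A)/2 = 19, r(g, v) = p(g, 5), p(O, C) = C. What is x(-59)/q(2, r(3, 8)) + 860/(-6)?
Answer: -430/3 + I*sqrt(59) ≈ -143.33 + 7.6811*I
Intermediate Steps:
r(g, v) = 5
q(o, A) = 38 (q(o, A) = 2*19 = 38)
x(-59)/q(2, r(3, 8)) + 860/(-6) = (38*sqrt(-59))/38 + 860/(-6) = (38*(I*sqrt(59)))*(1/38) + 860*(-1/6) = (38*I*sqrt(59))*(1/38) - 430/3 = I*sqrt(59) - 430/3 = -430/3 + I*sqrt(59)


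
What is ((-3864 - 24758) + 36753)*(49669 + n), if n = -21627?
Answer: 228009502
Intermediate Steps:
((-3864 - 24758) + 36753)*(49669 + n) = ((-3864 - 24758) + 36753)*(49669 - 21627) = (-28622 + 36753)*28042 = 8131*28042 = 228009502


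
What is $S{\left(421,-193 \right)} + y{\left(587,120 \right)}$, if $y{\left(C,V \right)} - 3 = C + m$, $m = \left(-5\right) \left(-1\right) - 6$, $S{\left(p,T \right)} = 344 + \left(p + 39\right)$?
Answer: $1393$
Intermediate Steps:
$S{\left(p,T \right)} = 383 + p$ ($S{\left(p,T \right)} = 344 + \left(39 + p\right) = 383 + p$)
$m = -1$ ($m = 5 - 6 = -1$)
$y{\left(C,V \right)} = 2 + C$ ($y{\left(C,V \right)} = 3 + \left(C - 1\right) = 3 + \left(-1 + C\right) = 2 + C$)
$S{\left(421,-193 \right)} + y{\left(587,120 \right)} = \left(383 + 421\right) + \left(2 + 587\right) = 804 + 589 = 1393$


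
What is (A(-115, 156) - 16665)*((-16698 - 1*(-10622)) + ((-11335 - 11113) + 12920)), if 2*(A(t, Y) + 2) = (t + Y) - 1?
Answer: 259759788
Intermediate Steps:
A(t, Y) = -5/2 + Y/2 + t/2 (A(t, Y) = -2 + ((t + Y) - 1)/2 = -2 + ((Y + t) - 1)/2 = -2 + (-1 + Y + t)/2 = -2 + (-½ + Y/2 + t/2) = -5/2 + Y/2 + t/2)
(A(-115, 156) - 16665)*((-16698 - 1*(-10622)) + ((-11335 - 11113) + 12920)) = ((-5/2 + (½)*156 + (½)*(-115)) - 16665)*((-16698 - 1*(-10622)) + ((-11335 - 11113) + 12920)) = ((-5/2 + 78 - 115/2) - 16665)*((-16698 + 10622) + (-22448 + 12920)) = (18 - 16665)*(-6076 - 9528) = -16647*(-15604) = 259759788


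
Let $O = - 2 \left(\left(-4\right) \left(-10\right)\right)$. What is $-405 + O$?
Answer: $-485$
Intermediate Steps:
$O = -80$ ($O = \left(-2\right) 40 = -80$)
$-405 + O = -405 - 80 = -485$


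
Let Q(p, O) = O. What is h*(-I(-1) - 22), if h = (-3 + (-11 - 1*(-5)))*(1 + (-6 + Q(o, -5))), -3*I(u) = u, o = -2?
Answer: -2010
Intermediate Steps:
I(u) = -u/3
h = 90 (h = (-3 + (-11 - 1*(-5)))*(1 + (-6 - 5)) = (-3 + (-11 + 5))*(1 - 11) = (-3 - 6)*(-10) = -9*(-10) = 90)
h*(-I(-1) - 22) = 90*(-(-1)*(-1)/3 - 22) = 90*(-1*⅓ - 22) = 90*(-⅓ - 22) = 90*(-67/3) = -2010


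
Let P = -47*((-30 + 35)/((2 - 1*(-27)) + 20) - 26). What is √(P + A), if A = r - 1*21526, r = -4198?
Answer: I*√1200833/7 ≈ 156.55*I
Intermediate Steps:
A = -25724 (A = -4198 - 1*21526 = -4198 - 21526 = -25724)
P = 59643/49 (P = -47*(5/((2 + 27) + 20) - 26) = -47*(5/(29 + 20) - 26) = -47*(5/49 - 26) = -47*(-1269/49) = 59643/49 ≈ 1217.2)
√(P + A) = √(59643/49 - 25724) = √(-1200833/49) = I*√1200833/7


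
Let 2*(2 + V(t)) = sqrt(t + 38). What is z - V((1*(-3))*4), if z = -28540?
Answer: -28538 - sqrt(26)/2 ≈ -28541.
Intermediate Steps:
V(t) = -2 + sqrt(38 + t)/2 (V(t) = -2 + sqrt(t + 38)/2 = -2 + sqrt(38 + t)/2)
z - V((1*(-3))*4) = -28540 - (-2 + sqrt(38 + (1*(-3))*4)/2) = -28540 - (-2 + sqrt(38 - 3*4)/2) = -28540 - (-2 + sqrt(38 - 12)/2) = -28540 - (-2 + sqrt(26)/2) = -28540 + (2 - sqrt(26)/2) = -28538 - sqrt(26)/2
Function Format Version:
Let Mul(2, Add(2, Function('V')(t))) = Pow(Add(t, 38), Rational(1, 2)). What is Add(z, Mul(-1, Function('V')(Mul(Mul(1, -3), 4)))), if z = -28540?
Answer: Add(-28538, Mul(Rational(-1, 2), Pow(26, Rational(1, 2)))) ≈ -28541.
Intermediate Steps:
Function('V')(t) = Add(-2, Mul(Rational(1, 2), Pow(Add(38, t), Rational(1, 2)))) (Function('V')(t) = Add(-2, Mul(Rational(1, 2), Pow(Add(t, 38), Rational(1, 2)))) = Add(-2, Mul(Rational(1, 2), Pow(Add(38, t), Rational(1, 2)))))
Add(z, Mul(-1, Function('V')(Mul(Mul(1, -3), 4)))) = Add(-28540, Mul(-1, Add(-2, Mul(Rational(1, 2), Pow(Add(38, Mul(Mul(1, -3), 4)), Rational(1, 2)))))) = Add(-28540, Mul(-1, Add(-2, Mul(Rational(1, 2), Pow(Add(38, Mul(-3, 4)), Rational(1, 2)))))) = Add(-28540, Mul(-1, Add(-2, Mul(Rational(1, 2), Pow(Add(38, -12), Rational(1, 2)))))) = Add(-28540, Mul(-1, Add(-2, Mul(Rational(1, 2), Pow(26, Rational(1, 2)))))) = Add(-28540, Add(2, Mul(Rational(-1, 2), Pow(26, Rational(1, 2))))) = Add(-28538, Mul(Rational(-1, 2), Pow(26, Rational(1, 2))))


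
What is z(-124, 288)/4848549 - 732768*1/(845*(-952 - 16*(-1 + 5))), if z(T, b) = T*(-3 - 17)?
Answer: 444373835404/520322035935 ≈ 0.85404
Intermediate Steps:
z(T, b) = -20*T (z(T, b) = T*(-20) = -20*T)
z(-124, 288)/4848549 - 732768*1/(845*(-952 - 16*(-1 + 5))) = -20*(-124)/4848549 - 732768*1/(845*(-952 - 16*(-1 + 5))) = 2480*(1/4848549) - 732768*1/(845*(-952 - 16*4)) = 2480/4848549 - 732768*1/(845*(-952 - 64)) = 2480/4848549 - 732768/(845*(-1016)) = 2480/4848549 - 732768/(-858520) = 2480/4848549 - 732768*(-1/858520) = 2480/4848549 + 91596/107315 = 444373835404/520322035935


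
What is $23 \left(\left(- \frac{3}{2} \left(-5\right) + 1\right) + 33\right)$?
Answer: $\frac{1909}{2} \approx 954.5$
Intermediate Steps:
$23 \left(\left(- \frac{3}{2} \left(-5\right) + 1\right) + 33\right) = 23 \left(\left(\left(-3\right) \frac{1}{2} \left(-5\right) + 1\right) + 33\right) = 23 \left(\left(\left(- \frac{3}{2}\right) \left(-5\right) + 1\right) + 33\right) = 23 \left(\left(\frac{15}{2} + 1\right) + 33\right) = 23 \left(\frac{17}{2} + 33\right) = 23 \cdot \frac{83}{2} = \frac{1909}{2}$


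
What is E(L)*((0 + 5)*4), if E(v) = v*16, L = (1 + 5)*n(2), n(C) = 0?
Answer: 0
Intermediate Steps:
L = 0 (L = (1 + 5)*0 = 6*0 = 0)
E(v) = 16*v
E(L)*((0 + 5)*4) = (16*0)*((0 + 5)*4) = 0*(5*4) = 0*20 = 0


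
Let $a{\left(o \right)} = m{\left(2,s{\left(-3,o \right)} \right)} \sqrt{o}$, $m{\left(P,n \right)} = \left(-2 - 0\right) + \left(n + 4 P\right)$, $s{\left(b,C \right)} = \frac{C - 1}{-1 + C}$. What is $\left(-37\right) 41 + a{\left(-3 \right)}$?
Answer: $-1517 + 7 i \sqrt{3} \approx -1517.0 + 12.124 i$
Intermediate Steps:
$s{\left(b,C \right)} = 1$ ($s{\left(b,C \right)} = \frac{-1 + C}{-1 + C} = 1$)
$m{\left(P,n \right)} = -2 + n + 4 P$ ($m{\left(P,n \right)} = \left(-2 + 0\right) + \left(n + 4 P\right) = -2 + \left(n + 4 P\right) = -2 + n + 4 P$)
$a{\left(o \right)} = 7 \sqrt{o}$ ($a{\left(o \right)} = \left(-2 + 1 + 4 \cdot 2\right) \sqrt{o} = \left(-2 + 1 + 8\right) \sqrt{o} = 7 \sqrt{o}$)
$\left(-37\right) 41 + a{\left(-3 \right)} = \left(-37\right) 41 + 7 \sqrt{-3} = -1517 + 7 i \sqrt{3}$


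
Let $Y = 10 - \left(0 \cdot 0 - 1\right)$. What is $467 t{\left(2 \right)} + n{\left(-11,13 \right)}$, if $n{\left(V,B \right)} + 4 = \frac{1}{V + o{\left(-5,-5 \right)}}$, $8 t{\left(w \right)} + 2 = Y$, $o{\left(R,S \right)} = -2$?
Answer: $\frac{54215}{104} \approx 521.3$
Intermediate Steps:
$Y = 11$ ($Y = 10 - \left(0 - 1\right) = 10 - -1 = 10 + 1 = 11$)
$t{\left(w \right)} = \frac{9}{8}$ ($t{\left(w \right)} = - \frac{1}{4} + \frac{1}{8} \cdot 11 = - \frac{1}{4} + \frac{11}{8} = \frac{9}{8}$)
$n{\left(V,B \right)} = -4 + \frac{1}{-2 + V}$ ($n{\left(V,B \right)} = -4 + \frac{1}{V - 2} = -4 + \frac{1}{-2 + V}$)
$467 t{\left(2 \right)} + n{\left(-11,13 \right)} = 467 \cdot \frac{9}{8} + \frac{9 - -44}{-2 - 11} = \frac{4203}{8} + \frac{9 + 44}{-13} = \frac{4203}{8} - \frac{53}{13} = \frac{54215}{104}$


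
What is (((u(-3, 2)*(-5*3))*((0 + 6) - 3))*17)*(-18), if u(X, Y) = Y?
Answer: 27540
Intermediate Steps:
(((u(-3, 2)*(-5*3))*((0 + 6) - 3))*17)*(-18) = (((2*(-5*3))*((0 + 6) - 3))*17)*(-18) = (((2*(-15))*(6 - 3))*17)*(-18) = (-30*3*17)*(-18) = -90*17*(-18) = -1530*(-18) = 27540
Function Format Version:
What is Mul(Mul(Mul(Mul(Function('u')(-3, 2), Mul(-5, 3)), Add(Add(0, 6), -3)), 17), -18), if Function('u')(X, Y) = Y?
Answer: 27540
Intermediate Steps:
Mul(Mul(Mul(Mul(Function('u')(-3, 2), Mul(-5, 3)), Add(Add(0, 6), -3)), 17), -18) = Mul(Mul(Mul(Mul(2, Mul(-5, 3)), Add(Add(0, 6), -3)), 17), -18) = Mul(Mul(Mul(Mul(2, -15), Add(6, -3)), 17), -18) = Mul(Mul(Mul(-30, 3), 17), -18) = Mul(Mul(-90, 17), -18) = Mul(-1530, -18) = 27540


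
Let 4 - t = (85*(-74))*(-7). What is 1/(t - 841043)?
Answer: -1/885069 ≈ -1.1299e-6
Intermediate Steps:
t = -44026 (t = 4 - 85*(-74)*(-7) = 4 - (-6290)*(-7) = 4 - 1*44030 = 4 - 44030 = -44026)
1/(t - 841043) = 1/(-44026 - 841043) = 1/(-885069) = -1/885069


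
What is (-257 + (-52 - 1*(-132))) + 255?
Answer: 78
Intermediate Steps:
(-257 + (-52 - 1*(-132))) + 255 = (-257 + (-52 + 132)) + 255 = (-257 + 80) + 255 = -177 + 255 = 78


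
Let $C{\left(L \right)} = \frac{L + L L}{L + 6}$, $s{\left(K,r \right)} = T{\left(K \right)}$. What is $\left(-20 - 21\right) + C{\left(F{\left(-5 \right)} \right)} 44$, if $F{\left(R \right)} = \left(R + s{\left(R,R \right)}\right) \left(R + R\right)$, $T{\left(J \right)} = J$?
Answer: $\frac{220027}{53} \approx 4151.5$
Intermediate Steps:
$s{\left(K,r \right)} = K$
$F{\left(R \right)} = 4 R^{2}$ ($F{\left(R \right)} = \left(R + R\right) \left(R + R\right) = 2 R 2 R = 4 R^{2}$)
$C{\left(L \right)} = \frac{L + L^{2}}{6 + L}$
$\left(-20 - 21\right) + C{\left(F{\left(-5 \right)} \right)} 44 = \left(-20 - 21\right) + \frac{4 \left(-5\right)^{2} \left(1 + 4 \left(-5\right)^{2}\right)}{6 + 4 \left(-5\right)^{2}} \cdot 44 = \left(-20 - 21\right) + \frac{4 \cdot 25 \left(1 + 4 \cdot 25\right)}{6 + 4 \cdot 25} \cdot 44 = -41 + \frac{100 \left(1 + 100\right)}{6 + 100} \cdot 44 = -41 + 100 \cdot \frac{1}{106} \cdot 101 \cdot 44 = -41 + \frac{5050}{53} \cdot 44 = -41 + \frac{222200}{53} = \frac{220027}{53}$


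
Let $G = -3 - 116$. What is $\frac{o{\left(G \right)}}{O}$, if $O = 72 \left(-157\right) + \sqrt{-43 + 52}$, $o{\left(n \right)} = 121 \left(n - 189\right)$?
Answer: $\frac{37268}{11301} \approx 3.2978$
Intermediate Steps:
$G = -119$
$o{\left(n \right)} = -22869 + 121 n$ ($o{\left(n \right)} = 121 \left(-189 + n\right) = -22869 + 121 n$)
$O = -11301$ ($O = -11304 + \sqrt{9} = -11304 + 3 = -11301$)
$\frac{o{\left(G \right)}}{O} = \frac{-22869 + 121 \left(-119\right)}{-11301} = \left(-22869 - 14399\right) \left(- \frac{1}{11301}\right) = \left(-37268\right) \left(- \frac{1}{11301}\right) = \frac{37268}{11301}$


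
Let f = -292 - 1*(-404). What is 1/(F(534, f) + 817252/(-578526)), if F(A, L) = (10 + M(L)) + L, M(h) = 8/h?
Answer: 4049682/488629703 ≈ 0.0082878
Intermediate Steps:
f = 112 (f = -292 + 404 = 112)
F(A, L) = 10 + L + 8/L (F(A, L) = (10 + 8/L) + L = 10 + L + 8/L)
1/(F(534, f) + 817252/(-578526)) = 1/((10 + 112 + 8/112) + 817252/(-578526)) = 1/((10 + 112 + 8*(1/112)) + 817252*(-1/578526)) = 1/((10 + 112 + 1/14) - 408626/289263) = 1/(1709/14 - 408626/289263) = 1/(488629703/4049682) = 4049682/488629703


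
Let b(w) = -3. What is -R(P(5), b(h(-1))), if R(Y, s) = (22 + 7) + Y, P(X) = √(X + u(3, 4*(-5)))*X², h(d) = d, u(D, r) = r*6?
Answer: -29 - 25*I*√115 ≈ -29.0 - 268.1*I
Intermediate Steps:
u(D, r) = 6*r
P(X) = X²*√(-120 + X) (P(X) = √(X + 6*(4*(-5)))*X² = √(X + 6*(-20))*X² = √(X - 120)*X² = √(-120 + X)*X² = X²*√(-120 + X))
R(Y, s) = 29 + Y
-R(P(5), b(h(-1))) = -(29 + 5²*√(-120 + 5)) = -(29 + 25*√(-115)) = -(29 + 25*(I*√115)) = -(29 + 25*I*√115) = -29 - 25*I*√115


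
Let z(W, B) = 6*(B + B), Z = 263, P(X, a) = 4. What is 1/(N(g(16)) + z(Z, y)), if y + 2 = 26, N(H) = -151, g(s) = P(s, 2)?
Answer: 1/137 ≈ 0.0072993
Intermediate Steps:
g(s) = 4
y = 24 (y = -2 + 26 = 24)
z(W, B) = 12*B (z(W, B) = 6*(2*B) = 12*B)
1/(N(g(16)) + z(Z, y)) = 1/(-151 + 12*24) = 1/(-151 + 288) = 1/137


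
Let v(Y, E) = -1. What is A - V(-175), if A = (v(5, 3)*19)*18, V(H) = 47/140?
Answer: -47927/140 ≈ -342.34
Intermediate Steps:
V(H) = 47/140 (V(H) = 47*(1/140) = 47/140)
A = -342 (A = -1*19*18 = -19*18 = -342)
A - V(-175) = -342 - 1*47/140 = -342 - 47/140 = -47927/140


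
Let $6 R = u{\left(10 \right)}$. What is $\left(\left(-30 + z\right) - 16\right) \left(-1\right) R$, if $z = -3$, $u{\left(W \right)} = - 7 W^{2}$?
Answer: $- \frac{17150}{3} \approx -5716.7$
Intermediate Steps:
$R = - \frac{350}{3}$ ($R = \frac{\left(-7\right) 10^{2}}{6} = \frac{\left(-7\right) 100}{6} = \frac{1}{6} \left(-700\right) = - \frac{350}{3} \approx -116.67$)
$\left(\left(-30 + z\right) - 16\right) \left(-1\right) R = \left(\left(-30 - 3\right) - 16\right) \left(-1\right) \left(- \frac{350}{3}\right) = \left(-33 - 16\right) \left(-1\right) \left(- \frac{350}{3}\right) = \left(-49\right) \left(-1\right) \left(- \frac{350}{3}\right) = 49 \left(- \frac{350}{3}\right) = - \frac{17150}{3}$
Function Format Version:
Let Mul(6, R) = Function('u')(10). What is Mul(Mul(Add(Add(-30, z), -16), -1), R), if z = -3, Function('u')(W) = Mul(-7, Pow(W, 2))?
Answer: Rational(-17150, 3) ≈ -5716.7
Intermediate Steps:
R = Rational(-350, 3) (R = Mul(Rational(1, 6), Mul(-7, Pow(10, 2))) = Mul(Rational(1, 6), Mul(-7, 100)) = Mul(Rational(1, 6), -700) = Rational(-350, 3) ≈ -116.67)
Mul(Mul(Add(Add(-30, z), -16), -1), R) = Mul(Mul(Add(Add(-30, -3), -16), -1), Rational(-350, 3)) = Mul(Mul(Add(-33, -16), -1), Rational(-350, 3)) = Mul(Mul(-49, -1), Rational(-350, 3)) = Mul(49, Rational(-350, 3)) = Rational(-17150, 3)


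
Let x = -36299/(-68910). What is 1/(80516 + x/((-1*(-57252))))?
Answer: 3945235320/317654567061419 ≈ 1.2420e-5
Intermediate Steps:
x = 36299/68910 (x = -36299*(-1/68910) = 36299/68910 ≈ 0.52676)
1/(80516 + x/((-1*(-57252)))) = 1/(80516 + 36299/(68910*((-1*(-57252))))) = 1/(80516 + (36299/68910)/57252) = 1/(80516 + (36299/68910)*(1/57252)) = 1/(80516 + 36299/3945235320) = 1/(317654567061419/3945235320) = 3945235320/317654567061419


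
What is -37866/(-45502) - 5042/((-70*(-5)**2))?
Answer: 73921646/19907125 ≈ 3.7133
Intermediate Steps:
-37866/(-45502) - 5042/((-70*(-5)**2)) = -37866*(-1/45502) - 5042/((-70*25)) = 18933/22751 - 5042/(-1750) = 18933/22751 - 5042*(-1/1750) = 18933/22751 + 2521/875 = 73921646/19907125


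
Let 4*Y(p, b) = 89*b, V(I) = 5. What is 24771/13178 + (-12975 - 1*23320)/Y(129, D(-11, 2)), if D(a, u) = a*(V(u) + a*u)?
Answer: -8026301/1172842 ≈ -6.8435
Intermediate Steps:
D(a, u) = a*(5 + a*u)
Y(p, b) = 89*b/4 (Y(p, b) = (89*b)/4 = 89*b/4)
24771/13178 + (-12975 - 1*23320)/Y(129, D(-11, 2)) = 24771/13178 + (-12975 - 1*23320)/((89*(-11*(5 - 11*2))/4)) = 24771*(1/13178) + (-12975 - 23320)/((89*(-11*(5 - 22))/4)) = 24771/13178 - 36295/(89*(-11*(-17))/4) = 24771/13178 - 36295/((89/4)*187) = 24771/13178 - 36295/16643/4 = 24771/13178 - 36295*4/16643 = 24771/13178 - 8540/979 = -8026301/1172842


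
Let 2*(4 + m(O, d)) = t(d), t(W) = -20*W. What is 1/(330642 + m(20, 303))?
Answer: 1/327608 ≈ 3.0524e-6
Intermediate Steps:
m(O, d) = -4 - 10*d (m(O, d) = -4 + (-20*d)/2 = -4 - 10*d)
1/(330642 + m(20, 303)) = 1/(330642 + (-4 - 10*303)) = 1/(330642 + (-4 - 3030)) = 1/(330642 - 3034) = 1/327608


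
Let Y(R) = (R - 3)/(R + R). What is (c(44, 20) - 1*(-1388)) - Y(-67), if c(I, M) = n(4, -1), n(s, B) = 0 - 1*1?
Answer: 92894/67 ≈ 1386.5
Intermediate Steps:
n(s, B) = -1 (n(s, B) = 0 - 1 = -1)
c(I, M) = -1
Y(R) = (-3 + R)/(2*R) (Y(R) = (-3 + R)/((2*R)) = (-3 + R)*(1/(2*R)) = (-3 + R)/(2*R))
(c(44, 20) - 1*(-1388)) - Y(-67) = (-1 - 1*(-1388)) - (-3 - 67)/(2*(-67)) = (-1 + 1388) - (-1)*(-70)/(2*67) = 1387 - 1*35/67 = 1387 - 35/67 = 92894/67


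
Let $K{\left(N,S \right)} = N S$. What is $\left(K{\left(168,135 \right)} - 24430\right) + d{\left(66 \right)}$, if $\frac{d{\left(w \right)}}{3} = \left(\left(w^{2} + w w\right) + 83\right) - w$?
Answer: $24437$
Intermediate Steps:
$d{\left(w \right)} = 249 - 3 w + 6 w^{2}$ ($d{\left(w \right)} = 3 \left(\left(\left(w^{2} + w w\right) + 83\right) - w\right) = 3 \left(\left(\left(w^{2} + w^{2}\right) + 83\right) - w\right) = 3 \left(\left(2 w^{2} + 83\right) - w\right) = 3 \left(\left(83 + 2 w^{2}\right) - w\right) = 3 \left(83 - w + 2 w^{2}\right) = 249 - 3 w + 6 w^{2}$)
$\left(K{\left(168,135 \right)} - 24430\right) + d{\left(66 \right)} = \left(168 \cdot 135 - 24430\right) + \left(249 - 198 + 6 \cdot 66^{2}\right) = \left(22680 - 24430\right) + \left(249 - 198 + 6 \cdot 4356\right) = -1750 + \left(249 - 198 + 26136\right) = -1750 + 26187 = 24437$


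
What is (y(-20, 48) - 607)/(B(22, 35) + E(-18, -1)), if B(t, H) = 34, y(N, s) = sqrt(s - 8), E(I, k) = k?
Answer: -607/33 + 2*sqrt(10)/33 ≈ -18.202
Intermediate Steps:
y(N, s) = sqrt(-8 + s)
(y(-20, 48) - 607)/(B(22, 35) + E(-18, -1)) = (sqrt(-8 + 48) - 607)/(34 - 1) = (sqrt(40) - 607)/33 = (2*sqrt(10) - 607)*(1/33) = (-607 + 2*sqrt(10))*(1/33) = -607/33 + 2*sqrt(10)/33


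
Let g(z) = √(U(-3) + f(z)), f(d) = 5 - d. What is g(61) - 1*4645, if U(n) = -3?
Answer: -4645 + I*√59 ≈ -4645.0 + 7.6811*I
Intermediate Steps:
g(z) = √(2 - z) (g(z) = √(-3 + (5 - z)) = √(2 - z))
g(61) - 1*4645 = √(2 - 1*61) - 1*4645 = √(2 - 61) - 4645 = √(-59) - 4645 = I*√59 - 4645 = -4645 + I*√59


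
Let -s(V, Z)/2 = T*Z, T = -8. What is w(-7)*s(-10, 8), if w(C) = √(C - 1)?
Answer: 256*I*√2 ≈ 362.04*I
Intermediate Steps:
w(C) = √(-1 + C)
s(V, Z) = 16*Z (s(V, Z) = -(-16)*Z = 16*Z)
w(-7)*s(-10, 8) = √(-1 - 7)*(16*8) = √(-8)*128 = (2*I*√2)*128 = 256*I*√2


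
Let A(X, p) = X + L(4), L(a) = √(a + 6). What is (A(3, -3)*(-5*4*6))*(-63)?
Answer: 22680 + 7560*√10 ≈ 46587.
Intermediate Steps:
L(a) = √(6 + a)
A(X, p) = X + √10 (A(X, p) = X + √(6 + 4) = X + √10)
(A(3, -3)*(-5*4*6))*(-63) = ((3 + √10)*(-5*4*6))*(-63) = ((3 + √10)*(-20*6))*(-63) = ((3 + √10)*(-120))*(-63) = (-360 - 120*√10)*(-63) = 22680 + 7560*√10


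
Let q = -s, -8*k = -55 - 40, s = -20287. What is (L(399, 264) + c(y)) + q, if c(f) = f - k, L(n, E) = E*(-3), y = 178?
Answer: 157289/8 ≈ 19661.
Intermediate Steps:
k = 95/8 (k = -(-55 - 40)/8 = -⅛*(-95) = 95/8 ≈ 11.875)
L(n, E) = -3*E
q = 20287 (q = -1*(-20287) = 20287)
c(f) = -95/8 + f (c(f) = f - 1*95/8 = f - 95/8 = -95/8 + f)
(L(399, 264) + c(y)) + q = (-3*264 + (-95/8 + 178)) + 20287 = (-792 + 1329/8) + 20287 = -5007/8 + 20287 = 157289/8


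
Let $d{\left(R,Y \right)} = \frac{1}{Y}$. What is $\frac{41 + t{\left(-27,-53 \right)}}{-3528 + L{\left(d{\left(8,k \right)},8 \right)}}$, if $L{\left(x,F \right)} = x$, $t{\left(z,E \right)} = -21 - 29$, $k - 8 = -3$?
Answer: $\frac{45}{17639} \approx 0.0025512$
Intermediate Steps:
$k = 5$ ($k = 8 - 3 = 5$)
$t{\left(z,E \right)} = -50$ ($t{\left(z,E \right)} = -21 - 29 = -50$)
$\frac{41 + t{\left(-27,-53 \right)}}{-3528 + L{\left(d{\left(8,k \right)},8 \right)}} = \frac{41 - 50}{-3528 + \frac{1}{5}} = - \frac{9}{-3528 + \frac{1}{5}} = - \frac{9}{- \frac{17639}{5}} = \left(-9\right) \left(- \frac{5}{17639}\right) = \frac{45}{17639}$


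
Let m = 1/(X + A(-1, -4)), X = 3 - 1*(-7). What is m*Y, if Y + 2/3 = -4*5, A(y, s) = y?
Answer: -62/27 ≈ -2.2963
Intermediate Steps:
X = 10 (X = 3 + 7 = 10)
m = ⅑ (m = 1/(10 - 1) = 1/9 = ⅑ ≈ 0.11111)
Y = -62/3 (Y = -⅔ - 4*5 = -⅔ - 2*10 = -⅔ - 20 = -62/3 ≈ -20.667)
m*Y = (⅑)*(-62/3) = -62/27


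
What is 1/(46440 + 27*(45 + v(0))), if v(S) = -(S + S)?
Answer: 1/47655 ≈ 2.0984e-5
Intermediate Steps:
v(S) = -2*S
1/(46440 + 27*(45 + v(0))) = 1/(46440 + 27*(45 - 2*0)) = 1/(46440 + 27*(45 + 0)) = 1/(46440 + 27*45) = 1/(46440 + 1215) = 1/47655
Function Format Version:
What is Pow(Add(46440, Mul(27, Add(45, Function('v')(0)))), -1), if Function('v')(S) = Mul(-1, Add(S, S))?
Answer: Rational(1, 47655) ≈ 2.0984e-5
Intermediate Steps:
Function('v')(S) = Mul(-2, S) (Function('v')(S) = Mul(-1, Mul(2, S)) = Mul(-2, S))
Pow(Add(46440, Mul(27, Add(45, Function('v')(0)))), -1) = Pow(Add(46440, Mul(27, Add(45, Mul(-2, 0)))), -1) = Pow(Add(46440, Mul(27, Add(45, 0))), -1) = Pow(Add(46440, Mul(27, 45)), -1) = Pow(Add(46440, 1215), -1) = Pow(47655, -1) = Rational(1, 47655)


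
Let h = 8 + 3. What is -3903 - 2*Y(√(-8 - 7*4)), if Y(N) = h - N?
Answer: -3925 + 12*I ≈ -3925.0 + 12.0*I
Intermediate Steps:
h = 11
Y(N) = 11 - N
-3903 - 2*Y(√(-8 - 7*4)) = -3903 - 2*(11 - √(-8 - 7*4)) = -3903 - 2*(11 - √(-8 - 28)) = -3903 - 2*(11 - √(-36)) = -3903 - 2*(11 - 6*I) = -3903 - (22 - 12*I) = -3903 + (-22 + 12*I) = -3925 + 12*I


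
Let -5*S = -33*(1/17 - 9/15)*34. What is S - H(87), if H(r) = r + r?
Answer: -7386/25 ≈ -295.44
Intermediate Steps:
H(r) = 2*r
S = -3036/25 (S = -(-33*(1/17 - 9/15))*34/5 = -(-33*(1*(1/17) - 9*1/15))*34/5 = -(-33*(1/17 - ⅗))*34/5 = -(-33*(-46/85))*34/5 = -1518*34/425 = -⅕*3036/5 = -3036/25 ≈ -121.44)
S - H(87) = -3036/25 - 2*87 = -3036/25 - 1*174 = -3036/25 - 174 = -7386/25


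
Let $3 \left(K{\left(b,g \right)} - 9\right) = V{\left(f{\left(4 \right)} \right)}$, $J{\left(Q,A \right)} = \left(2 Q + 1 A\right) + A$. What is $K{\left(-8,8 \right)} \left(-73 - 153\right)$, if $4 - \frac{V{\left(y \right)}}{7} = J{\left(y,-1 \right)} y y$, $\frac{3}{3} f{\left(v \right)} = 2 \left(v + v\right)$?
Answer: $\frac{12137330}{3} \approx 4.0458 \cdot 10^{6}$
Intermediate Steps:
$f{\left(v \right)} = 4 v$ ($f{\left(v \right)} = 2 \left(v + v\right) = 2 \cdot 2 v = 4 v$)
$J{\left(Q,A \right)} = 2 A + 2 Q$ ($J{\left(Q,A \right)} = \left(2 Q + A\right) + A = \left(A + 2 Q\right) + A = 2 A + 2 Q$)
$V{\left(y \right)} = 28 - 7 y^{2} \left(-2 + 2 y\right)$ ($V{\left(y \right)} = 28 - 7 \left(2 \left(-1\right) + 2 y\right) y y = 28 - 7 \left(-2 + 2 y\right) y y = 28 - 7 y \left(-2 + 2 y\right) y = 28 - 7 y^{2} \left(-2 + 2 y\right)$)
$K{\left(b,g \right)} = - \frac{53705}{3}$ ($K{\left(b,g \right)} = 9 + \frac{28 + 14 \left(4 \cdot 4\right)^{2} \left(1 - 4 \cdot 4\right)}{3} = 9 + \frac{28 + 14 \cdot 16^{2} \left(1 - 16\right)}{3} = 9 + \frac{28 + 14 \cdot 256 \left(1 - 16\right)}{3} = 9 + \frac{28 + 14 \cdot 256 \left(-15\right)}{3} = 9 + \frac{28 - 53760}{3} = 9 + \frac{1}{3} \left(-53732\right) = 9 - \frac{53732}{3} = - \frac{53705}{3}$)
$K{\left(-8,8 \right)} \left(-73 - 153\right) = - \frac{53705 \left(-73 - 153\right)}{3} = \left(- \frac{53705}{3}\right) \left(-226\right) = \frac{12137330}{3}$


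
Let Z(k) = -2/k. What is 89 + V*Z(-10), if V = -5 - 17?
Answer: 423/5 ≈ 84.600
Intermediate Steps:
V = -22
89 + V*Z(-10) = 89 - (-44)/(-10) = 89 - (-44)*(-1)/10 = 89 - 22*⅕ = 89 - 22/5 = 423/5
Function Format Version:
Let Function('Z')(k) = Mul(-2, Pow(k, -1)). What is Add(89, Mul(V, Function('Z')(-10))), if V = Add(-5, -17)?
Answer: Rational(423, 5) ≈ 84.600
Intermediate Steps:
V = -22
Add(89, Mul(V, Function('Z')(-10))) = Add(89, Mul(-22, Mul(-2, Pow(-10, -1)))) = Add(89, Mul(-22, Mul(-2, Rational(-1, 10)))) = Add(89, Mul(-22, Rational(1, 5))) = Add(89, Rational(-22, 5)) = Rational(423, 5)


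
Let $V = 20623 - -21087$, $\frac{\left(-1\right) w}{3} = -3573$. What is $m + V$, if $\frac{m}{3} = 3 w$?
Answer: $138181$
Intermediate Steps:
$w = 10719$ ($w = \left(-3\right) \left(-3573\right) = 10719$)
$V = 41710$ ($V = 20623 + 21087 = 41710$)
$m = 96471$ ($m = 3 \cdot 3 \cdot 10719 = 3 \cdot 32157 = 96471$)
$m + V = 96471 + 41710 = 138181$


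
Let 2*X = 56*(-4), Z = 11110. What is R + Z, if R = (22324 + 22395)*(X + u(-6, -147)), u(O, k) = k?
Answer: -11571111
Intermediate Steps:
X = -112 (X = (56*(-4))/2 = (½)*(-224) = -112)
R = -11582221 (R = (22324 + 22395)*(-112 - 147) = 44719*(-259) = -11582221)
R + Z = -11582221 + 11110 = -11571111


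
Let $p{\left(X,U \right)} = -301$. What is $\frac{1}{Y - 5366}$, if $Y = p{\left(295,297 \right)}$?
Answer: $- \frac{1}{5667} \approx -0.00017646$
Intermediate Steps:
$Y = -301$
$\frac{1}{Y - 5366} = \frac{1}{-301 - 5366} = \frac{1}{-5667} = - \frac{1}{5667}$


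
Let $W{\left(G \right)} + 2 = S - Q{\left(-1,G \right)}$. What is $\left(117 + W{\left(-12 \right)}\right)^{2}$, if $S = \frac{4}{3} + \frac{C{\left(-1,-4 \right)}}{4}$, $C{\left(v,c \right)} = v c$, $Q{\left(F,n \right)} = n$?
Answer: $\frac{150544}{9} \approx 16727.0$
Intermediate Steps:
$C{\left(v,c \right)} = c v$
$S = \frac{7}{3}$ ($S = \frac{4}{3} + \frac{\left(-4\right) \left(-1\right)}{4} = 4 \cdot \frac{1}{3} + 4 \cdot \frac{1}{4} = \frac{4}{3} + 1 = \frac{7}{3} \approx 2.3333$)
$W{\left(G \right)} = \frac{1}{3} - G$ ($W{\left(G \right)} = -2 - \left(- \frac{7}{3} + G\right) = \frac{1}{3} - G$)
$\left(117 + W{\left(-12 \right)}\right)^{2} = \left(117 + \left(\frac{1}{3} - -12\right)\right)^{2} = \left(117 + \left(\frac{1}{3} + 12\right)\right)^{2} = \left(117 + \frac{37}{3}\right)^{2} = \left(\frac{388}{3}\right)^{2} = \frac{150544}{9}$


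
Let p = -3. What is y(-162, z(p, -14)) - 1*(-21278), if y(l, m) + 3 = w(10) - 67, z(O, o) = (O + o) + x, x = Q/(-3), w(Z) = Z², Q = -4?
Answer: 21308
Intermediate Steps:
x = 4/3 (x = -4/(-3) = -4*(-⅓) = 4/3 ≈ 1.3333)
z(O, o) = 4/3 + O + o (z(O, o) = (O + o) + 4/3 = 4/3 + O + o)
y(l, m) = 30 (y(l, m) = -3 + (10² - 67) = -3 + (100 - 67) = -3 + 33 = 30)
y(-162, z(p, -14)) - 1*(-21278) = 30 - 1*(-21278) = 30 + 21278 = 21308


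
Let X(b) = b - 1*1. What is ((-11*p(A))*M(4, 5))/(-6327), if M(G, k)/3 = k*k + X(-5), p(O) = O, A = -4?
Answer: -44/111 ≈ -0.39640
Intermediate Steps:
X(b) = -1 + b (X(b) = b - 1 = -1 + b)
M(G, k) = -18 + 3*k² (M(G, k) = 3*(k*k + (-1 - 5)) = 3*(k² - 6) = 3*(-6 + k²) = -18 + 3*k²)
((-11*p(A))*M(4, 5))/(-6327) = ((-11*(-4))*(-18 + 3*5²))/(-6327) = (44*(-18 + 3*25))*(-1/6327) = (44*(-18 + 75))*(-1/6327) = (44*57)*(-1/6327) = 2508*(-1/6327) = -44/111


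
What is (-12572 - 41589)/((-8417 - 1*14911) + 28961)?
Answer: -54161/5633 ≈ -9.6149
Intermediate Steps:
(-12572 - 41589)/((-8417 - 1*14911) + 28961) = -54161/((-8417 - 14911) + 28961) = -54161/(-23328 + 28961) = -54161/5633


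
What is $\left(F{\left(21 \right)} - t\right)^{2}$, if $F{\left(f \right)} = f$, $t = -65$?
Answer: $7396$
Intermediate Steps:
$\left(F{\left(21 \right)} - t\right)^{2} = \left(21 - -65\right)^{2} = \left(21 + 65\right)^{2} = 86^{2} = 7396$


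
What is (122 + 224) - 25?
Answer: 321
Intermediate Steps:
(122 + 224) - 25 = 346 - 25 = 321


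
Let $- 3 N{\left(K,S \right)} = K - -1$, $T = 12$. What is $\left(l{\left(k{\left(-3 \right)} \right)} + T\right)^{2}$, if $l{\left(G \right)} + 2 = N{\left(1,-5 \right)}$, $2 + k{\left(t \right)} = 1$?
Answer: $\frac{784}{9} \approx 87.111$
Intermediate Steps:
$k{\left(t \right)} = -1$ ($k{\left(t \right)} = -2 + 1 = -1$)
$N{\left(K,S \right)} = - \frac{1}{3} - \frac{K}{3}$ ($N{\left(K,S \right)} = - \frac{K - -1}{3} = - \frac{K + 1}{3} = - \frac{1 + K}{3} = - \frac{1}{3} - \frac{K}{3}$)
$l{\left(G \right)} = - \frac{8}{3}$ ($l{\left(G \right)} = -2 - \frac{2}{3} = - \frac{8}{3}$)
$\left(l{\left(k{\left(-3 \right)} \right)} + T\right)^{2} = \left(- \frac{8}{3} + 12\right)^{2} = \left(\frac{28}{3}\right)^{2} = \frac{784}{9}$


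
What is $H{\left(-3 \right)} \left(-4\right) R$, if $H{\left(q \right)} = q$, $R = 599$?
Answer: $7188$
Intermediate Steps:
$H{\left(-3 \right)} \left(-4\right) R = \left(-3\right) \left(-4\right) 599 = 12 \cdot 599 = 7188$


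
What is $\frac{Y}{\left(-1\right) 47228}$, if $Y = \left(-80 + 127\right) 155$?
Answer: $- \frac{7285}{47228} \approx -0.15425$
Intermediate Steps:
$Y = 7285$ ($Y = 47 \cdot 155 = 7285$)
$\frac{Y}{\left(-1\right) 47228} = \frac{7285}{\left(-1\right) 47228} = \frac{7285}{-47228} = 7285 \left(- \frac{1}{47228}\right) = - \frac{7285}{47228}$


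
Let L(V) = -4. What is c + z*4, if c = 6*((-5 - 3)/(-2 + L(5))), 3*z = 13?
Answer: 76/3 ≈ 25.333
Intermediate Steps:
z = 13/3 (z = (⅓)*13 = 13/3 ≈ 4.3333)
c = 8 (c = 6*((-5 - 3)/(-2 - 4)) = 6*(-8/(-6)) = 6*(-8*(-⅙)) = 6*(4/3) = 8)
c + z*4 = 8 + (13/3)*4 = 8 + 52/3 = 76/3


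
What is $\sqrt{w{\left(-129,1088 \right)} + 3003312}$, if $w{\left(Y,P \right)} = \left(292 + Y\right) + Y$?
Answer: $\sqrt{3003346} \approx 1733.0$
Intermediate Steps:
$w{\left(Y,P \right)} = 292 + 2 Y$
$\sqrt{w{\left(-129,1088 \right)} + 3003312} = \sqrt{\left(292 + 2 \left(-129\right)\right) + 3003312} = \sqrt{\left(292 - 258\right) + 3003312} = \sqrt{34 + 3003312} = \sqrt{3003346}$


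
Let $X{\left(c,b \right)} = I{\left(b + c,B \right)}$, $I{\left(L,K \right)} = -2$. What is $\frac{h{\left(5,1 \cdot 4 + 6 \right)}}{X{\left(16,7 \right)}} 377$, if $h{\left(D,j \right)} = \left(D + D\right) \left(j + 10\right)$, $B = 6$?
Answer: $-37700$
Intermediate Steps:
$X{\left(c,b \right)} = -2$
$h{\left(D,j \right)} = 2 D \left(10 + j\right)$
$\frac{h{\left(5,1 \cdot 4 + 6 \right)}}{X{\left(16,7 \right)}} 377 = \frac{2 \cdot 5 \left(10 + \left(1 \cdot 4 + 6\right)\right)}{-2} \cdot 377 = 2 \cdot 5 \left(10 + \left(4 + 6\right)\right) \left(- \frac{1}{2}\right) 377 = 2 \cdot 5 \left(10 + 10\right) \left(- \frac{1}{2}\right) 377 = 2 \cdot 5 \cdot 20 \left(- \frac{1}{2}\right) 377 = 200 \left(- \frac{1}{2}\right) 377 = \left(-100\right) 377 = -37700$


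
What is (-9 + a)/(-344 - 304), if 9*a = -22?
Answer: 103/5832 ≈ 0.017661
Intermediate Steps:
a = -22/9 (a = (⅑)*(-22) = -22/9 ≈ -2.4444)
(-9 + a)/(-344 - 304) = (-9 - 22/9)/(-344 - 304) = -103/9/(-648) = -103/9*(-1/648) = 103/5832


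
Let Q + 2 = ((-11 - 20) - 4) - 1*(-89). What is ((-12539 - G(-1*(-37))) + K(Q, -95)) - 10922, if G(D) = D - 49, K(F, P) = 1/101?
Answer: -2368348/101 ≈ -23449.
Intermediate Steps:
Q = 52 (Q = -2 + (((-11 - 20) - 4) - 1*(-89)) = -2 + ((-31 - 4) + 89) = -2 + (-35 + 89) = -2 + 54 = 52)
K(F, P) = 1/101
G(D) = -49 + D
((-12539 - G(-1*(-37))) + K(Q, -95)) - 10922 = ((-12539 - (-49 - 1*(-37))) + 1/101) - 10922 = ((-12539 - (-49 + 37)) + 1/101) - 10922 = ((-12539 - 1*(-12)) + 1/101) - 10922 = ((-12539 + 12) + 1/101) - 10922 = (-12527 + 1/101) - 10922 = -1265226/101 - 10922 = -2368348/101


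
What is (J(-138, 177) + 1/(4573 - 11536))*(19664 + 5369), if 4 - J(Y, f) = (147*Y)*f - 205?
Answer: 625899003856316/6963 ≈ 8.9889e+10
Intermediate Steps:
J(Y, f) = 209 - 147*Y*f (J(Y, f) = 4 - ((147*Y)*f - 205) = 4 - (147*Y*f - 205) = 4 - (-205 + 147*Y*f) = 4 + (205 - 147*Y*f) = 209 - 147*Y*f)
(J(-138, 177) + 1/(4573 - 11536))*(19664 + 5369) = ((209 - 147*(-138)*177) + 1/(4573 - 11536))*(19664 + 5369) = ((209 + 3590622) + 1/(-6963))*25033 = (3590831 - 1/6963)*25033 = (25002956252/6963)*25033 = 625899003856316/6963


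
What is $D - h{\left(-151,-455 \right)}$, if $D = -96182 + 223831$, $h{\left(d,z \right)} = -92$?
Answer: $127741$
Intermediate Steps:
$D = 127649$
$D - h{\left(-151,-455 \right)} = 127649 - -92 = 127649 + 92 = 127741$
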